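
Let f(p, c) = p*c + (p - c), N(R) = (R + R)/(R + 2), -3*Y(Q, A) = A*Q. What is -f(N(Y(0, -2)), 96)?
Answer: 96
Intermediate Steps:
Y(Q, A) = -A*Q/3
N(R) = 2*R/(2 + R) (N(R) = (2*R)/(2 + R) = 2*R/(2 + R))
f(p, c) = p - c + c*p (f(p, c) = c*p + (p - c) = p - c + c*p)
-f(N(Y(0, -2)), 96) = -(2*(-1/3*(-2)*0)/(2 - 1/3*(-2)*0) - 1*96 + 96*(2*(-1/3*(-2)*0)/(2 - 1/3*(-2)*0))) = -(2*0/(2 + 0) - 96 + 96*(2*0/(2 + 0))) = -(2*0/2 - 96 + 96*(2*0/2)) = -(2*0*(1/2) - 96 + 96*(2*0*(1/2))) = -(0 - 96 + 96*0) = -(0 - 96 + 0) = -1*(-96) = 96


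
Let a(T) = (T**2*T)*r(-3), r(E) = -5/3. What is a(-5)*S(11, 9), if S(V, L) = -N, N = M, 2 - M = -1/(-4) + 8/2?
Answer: 1875/4 ≈ 468.75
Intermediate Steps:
M = -9/4 (M = 2 - (-1/(-4) + 8/2) = 2 - (-1*(-1/4) + 8*(1/2)) = 2 - (1/4 + 4) = 2 - 1*17/4 = 2 - 17/4 = -9/4 ≈ -2.2500)
N = -9/4 ≈ -2.2500
r(E) = -5/3 (r(E) = -5*1/3 = -5/3)
a(T) = -5*T**3/3 (a(T) = (T**2*T)*(-5/3) = T**3*(-5/3) = -5*T**3/3)
S(V, L) = 9/4 (S(V, L) = -1*(-9/4) = 9/4)
a(-5)*S(11, 9) = -5/3*(-5)**3*(9/4) = -5/3*(-125)*(9/4) = (625/3)*(9/4) = 1875/4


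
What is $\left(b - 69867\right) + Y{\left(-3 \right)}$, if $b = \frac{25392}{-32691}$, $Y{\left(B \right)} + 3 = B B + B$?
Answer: $- \frac{761316472}{10897} \approx -69865.0$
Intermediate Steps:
$Y{\left(B \right)} = -3 + B + B^{2}$ ($Y{\left(B \right)} = -3 + \left(B B + B\right) = -3 + \left(B^{2} + B\right) = -3 + \left(B + B^{2}\right) = -3 + B + B^{2}$)
$b = - \frac{8464}{10897}$ ($b = 25392 \left(- \frac{1}{32691}\right) = - \frac{8464}{10897} \approx -0.77673$)
$\left(b - 69867\right) + Y{\left(-3 \right)} = \left(- \frac{8464}{10897} - 69867\right) - \left(6 - 9\right) = \left(- \frac{8464}{10897} - 69867\right) - -3 = \left(- \frac{8464}{10897} - 69867\right) + 3 = - \frac{761349163}{10897} + 3 = - \frac{761316472}{10897}$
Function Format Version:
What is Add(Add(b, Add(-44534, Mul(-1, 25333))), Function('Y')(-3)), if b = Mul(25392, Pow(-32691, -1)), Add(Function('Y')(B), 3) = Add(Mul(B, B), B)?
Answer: Rational(-761316472, 10897) ≈ -69865.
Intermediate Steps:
Function('Y')(B) = Add(-3, B, Pow(B, 2)) (Function('Y')(B) = Add(-3, Add(Mul(B, B), B)) = Add(-3, Add(Pow(B, 2), B)) = Add(-3, Add(B, Pow(B, 2))) = Add(-3, B, Pow(B, 2)))
b = Rational(-8464, 10897) (b = Mul(25392, Rational(-1, 32691)) = Rational(-8464, 10897) ≈ -0.77673)
Add(Add(b, Add(-44534, Mul(-1, 25333))), Function('Y')(-3)) = Add(Add(Rational(-8464, 10897), Add(-44534, Mul(-1, 25333))), Add(-3, -3, Pow(-3, 2))) = Add(Add(Rational(-8464, 10897), Add(-44534, -25333)), Add(-3, -3, 9)) = Add(Add(Rational(-8464, 10897), -69867), 3) = Add(Rational(-761349163, 10897), 3) = Rational(-761316472, 10897)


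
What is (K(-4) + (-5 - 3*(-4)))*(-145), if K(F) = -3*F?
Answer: -2755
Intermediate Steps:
(K(-4) + (-5 - 3*(-4)))*(-145) = (-3*(-4) + (-5 - 3*(-4)))*(-145) = (12 + (-5 + 12))*(-145) = (12 + 7)*(-145) = 19*(-145) = -2755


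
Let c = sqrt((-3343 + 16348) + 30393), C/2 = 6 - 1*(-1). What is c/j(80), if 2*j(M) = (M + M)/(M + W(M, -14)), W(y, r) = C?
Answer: 141*sqrt(4822)/40 ≈ 244.78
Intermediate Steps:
C = 14 (C = 2*(6 - 1*(-1)) = 2*(6 + 1) = 2*7 = 14)
W(y, r) = 14
j(M) = M/(14 + M) (j(M) = ((M + M)/(M + 14))/2 = ((2*M)/(14 + M))/2 = (2*M/(14 + M))/2 = M/(14 + M))
c = 3*sqrt(4822) (c = sqrt(13005 + 30393) = sqrt(43398) = 3*sqrt(4822) ≈ 208.32)
c/j(80) = (3*sqrt(4822))/((80/(14 + 80))) = (3*sqrt(4822))/((80/94)) = (3*sqrt(4822))/((80*(1/94))) = (3*sqrt(4822))/(40/47) = (3*sqrt(4822))*(47/40) = 141*sqrt(4822)/40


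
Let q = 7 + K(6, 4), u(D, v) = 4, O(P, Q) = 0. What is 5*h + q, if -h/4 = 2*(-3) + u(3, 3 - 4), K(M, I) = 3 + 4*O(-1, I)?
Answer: 50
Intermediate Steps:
K(M, I) = 3 (K(M, I) = 3 + 4*0 = 3 + 0 = 3)
h = 8 (h = -4*(2*(-3) + 4) = -4*(-6 + 4) = -4*(-2) = 8)
q = 10 (q = 7 + 3 = 10)
5*h + q = 5*8 + 10 = 40 + 10 = 50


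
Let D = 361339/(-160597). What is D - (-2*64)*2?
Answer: 40751493/160597 ≈ 253.75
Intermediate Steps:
D = -361339/160597 (D = 361339*(-1/160597) = -361339/160597 ≈ -2.2500)
D - (-2*64)*2 = -361339/160597 - (-2*64)*2 = -361339/160597 - (-128)*2 = -361339/160597 - 1*(-256) = -361339/160597 + 256 = 40751493/160597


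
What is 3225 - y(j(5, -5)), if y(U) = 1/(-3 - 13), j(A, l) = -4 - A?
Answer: 51601/16 ≈ 3225.1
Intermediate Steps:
y(U) = -1/16 (y(U) = 1/(-16) = -1/16)
3225 - y(j(5, -5)) = 3225 - 1*(-1/16) = 3225 + 1/16 = 51601/16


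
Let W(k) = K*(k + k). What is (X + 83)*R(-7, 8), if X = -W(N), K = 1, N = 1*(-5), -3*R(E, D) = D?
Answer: -248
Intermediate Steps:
R(E, D) = -D/3
N = -5
W(k) = 2*k (W(k) = 1*(k + k) = 1*(2*k) = 2*k)
X = 10 (X = -2*(-5) = -1*(-10) = 10)
(X + 83)*R(-7, 8) = (10 + 83)*(-1/3*8) = 93*(-8/3) = -248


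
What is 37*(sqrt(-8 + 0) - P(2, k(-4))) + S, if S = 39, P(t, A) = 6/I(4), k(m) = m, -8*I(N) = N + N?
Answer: 261 + 74*I*sqrt(2) ≈ 261.0 + 104.65*I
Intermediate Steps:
I(N) = -N/4 (I(N) = -(N + N)/8 = -N/4)
P(t, A) = -6 (P(t, A) = 6/((-1/4*4)) = 6/(-1) = 6*(-1) = -6)
37*(sqrt(-8 + 0) - P(2, k(-4))) + S = 37*(sqrt(-8 + 0) - 1*(-6)) + 39 = 37*(sqrt(-8) + 6) + 39 = 37*(2*I*sqrt(2) + 6) + 39 = 37*(6 + 2*I*sqrt(2)) + 39 = (222 + 74*I*sqrt(2)) + 39 = 261 + 74*I*sqrt(2)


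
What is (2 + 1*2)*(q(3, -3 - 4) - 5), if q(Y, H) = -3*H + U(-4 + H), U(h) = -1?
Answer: 60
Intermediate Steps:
q(Y, H) = -1 - 3*H (q(Y, H) = -3*H - 1 = -1 - 3*H)
(2 + 1*2)*(q(3, -3 - 4) - 5) = (2 + 1*2)*((-1 - 3*(-3 - 4)) - 5) = (2 + 2)*((-1 - 3*(-7)) - 5) = 4*((-1 + 21) - 5) = 4*(20 - 5) = 4*15 = 60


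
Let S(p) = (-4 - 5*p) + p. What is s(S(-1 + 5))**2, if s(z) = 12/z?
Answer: 9/25 ≈ 0.36000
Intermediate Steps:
S(p) = -4 - 4*p
s(S(-1 + 5))**2 = (12/(-4 - 4*(-1 + 5)))**2 = (12/(-4 - 4*4))**2 = (12/(-4 - 16))**2 = (12/(-20))**2 = (12*(-1/20))**2 = (-3/5)**2 = 9/25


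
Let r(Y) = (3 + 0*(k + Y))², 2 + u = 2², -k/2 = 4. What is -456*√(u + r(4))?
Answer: -456*√11 ≈ -1512.4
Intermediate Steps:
k = -8 (k = -2*4 = -8)
u = 2 (u = -2 + 2² = -2 + 4 = 2)
r(Y) = 9 (r(Y) = (3 + 0*(-8 + Y))² = (3 + 0)² = 3² = 9)
-456*√(u + r(4)) = -456*√(2 + 9) = -456*√11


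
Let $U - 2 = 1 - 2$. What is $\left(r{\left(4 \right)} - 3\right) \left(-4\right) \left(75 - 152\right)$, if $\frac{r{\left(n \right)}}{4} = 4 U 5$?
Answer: $23716$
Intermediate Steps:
$U = 1$ ($U = 2 + \left(1 - 2\right) = 2 - 1 = 1$)
$r{\left(n \right)} = 80$ ($r{\left(n \right)} = 4 \cdot 4 \cdot 1 \cdot 5 = 4 \cdot 4 \cdot 5 = 4 \cdot 20 = 80$)
$\left(r{\left(4 \right)} - 3\right) \left(-4\right) \left(75 - 152\right) = \left(80 - 3\right) \left(-4\right) \left(75 - 152\right) = 77 \left(-4\right) \left(-77\right) = \left(-308\right) \left(-77\right) = 23716$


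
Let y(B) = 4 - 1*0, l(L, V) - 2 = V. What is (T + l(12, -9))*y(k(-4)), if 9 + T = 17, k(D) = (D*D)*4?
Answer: 4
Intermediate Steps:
k(D) = 4*D² (k(D) = D²*4 = 4*D²)
T = 8 (T = -9 + 17 = 8)
l(L, V) = 2 + V
y(B) = 4 (y(B) = 4 + 0 = 4)
(T + l(12, -9))*y(k(-4)) = (8 + (2 - 9))*4 = (8 - 7)*4 = 1*4 = 4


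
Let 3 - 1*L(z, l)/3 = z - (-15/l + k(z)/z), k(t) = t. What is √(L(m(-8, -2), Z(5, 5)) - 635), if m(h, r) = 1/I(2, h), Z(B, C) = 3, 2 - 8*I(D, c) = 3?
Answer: I*√614 ≈ 24.779*I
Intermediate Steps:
I(D, c) = -⅛ (I(D, c) = ¼ - ⅛*3 = ¼ - 3/8 = -⅛)
m(h, r) = -8 (m(h, r) = 1/(-⅛) = -8)
L(z, l) = 12 - 45/l - 3*z (L(z, l) = 9 - 3*(z - (-15/l + z/z)) = 9 - 3*(z - (-15/l + 1)) = 9 - 3*(z - (1 - 15/l)) = 9 - 3*(z + (-1 + 15/l)) = 9 - 3*(-1 + z + 15/l) = 9 + (3 - 45/l - 3*z) = 12 - 45/l - 3*z)
√(L(m(-8, -2), Z(5, 5)) - 635) = √((12 - 45/3 - 3*(-8)) - 635) = √((12 - 45*⅓ + 24) - 635) = √((12 - 15 + 24) - 635) = √(21 - 635) = √(-614) = I*√614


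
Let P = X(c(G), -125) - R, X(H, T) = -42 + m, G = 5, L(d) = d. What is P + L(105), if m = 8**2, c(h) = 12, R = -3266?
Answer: 3393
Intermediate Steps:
m = 64
X(H, T) = 22 (X(H, T) = -42 + 64 = 22)
P = 3288 (P = 22 - 1*(-3266) = 22 + 3266 = 3288)
P + L(105) = 3288 + 105 = 3393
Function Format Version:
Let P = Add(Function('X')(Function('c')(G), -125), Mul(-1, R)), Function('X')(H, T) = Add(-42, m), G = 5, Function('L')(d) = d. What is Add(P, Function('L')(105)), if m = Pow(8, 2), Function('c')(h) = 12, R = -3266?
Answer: 3393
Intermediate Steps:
m = 64
Function('X')(H, T) = 22 (Function('X')(H, T) = Add(-42, 64) = 22)
P = 3288 (P = Add(22, Mul(-1, -3266)) = Add(22, 3266) = 3288)
Add(P, Function('L')(105)) = Add(3288, 105) = 3393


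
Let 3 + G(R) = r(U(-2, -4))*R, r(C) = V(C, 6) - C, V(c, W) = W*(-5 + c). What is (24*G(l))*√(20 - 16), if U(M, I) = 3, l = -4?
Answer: 2736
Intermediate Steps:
r(C) = -30 + 5*C (r(C) = 6*(-5 + C) - C = (-30 + 6*C) - C = -30 + 5*C)
G(R) = -3 - 15*R (G(R) = -3 + (-30 + 5*3)*R = -3 + (-30 + 15)*R = -3 - 15*R)
(24*G(l))*√(20 - 16) = (24*(-3 - 15*(-4)))*√(20 - 16) = (24*(-3 + 60))*√4 = (24*57)*2 = 1368*2 = 2736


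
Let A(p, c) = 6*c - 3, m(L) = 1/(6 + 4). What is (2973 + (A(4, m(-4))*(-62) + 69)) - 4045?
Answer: -4271/5 ≈ -854.20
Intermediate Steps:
m(L) = ⅒ (m(L) = 1/10 = ⅒)
A(p, c) = -3 + 6*c
(2973 + (A(4, m(-4))*(-62) + 69)) - 4045 = (2973 + ((-3 + 6*(⅒))*(-62) + 69)) - 4045 = (2973 + ((-3 + ⅗)*(-62) + 69)) - 4045 = (2973 + (-12/5*(-62) + 69)) - 4045 = (2973 + (744/5 + 69)) - 4045 = (2973 + 1089/5) - 4045 = 15954/5 - 4045 = -4271/5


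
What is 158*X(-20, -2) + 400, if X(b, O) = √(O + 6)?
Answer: 716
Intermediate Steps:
X(b, O) = √(6 + O)
158*X(-20, -2) + 400 = 158*√(6 - 2) + 400 = 158*√4 + 400 = 158*2 + 400 = 316 + 400 = 716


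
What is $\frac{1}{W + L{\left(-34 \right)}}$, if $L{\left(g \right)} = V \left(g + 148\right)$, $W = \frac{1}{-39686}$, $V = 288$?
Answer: $\frac{39686}{1302970751} \approx 3.0458 \cdot 10^{-5}$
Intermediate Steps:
$W = - \frac{1}{39686} \approx -2.5198 \cdot 10^{-5}$
$L{\left(g \right)} = 42624 + 288 g$ ($L{\left(g \right)} = 288 \left(g + 148\right) = 288 \left(148 + g\right) = 42624 + 288 g$)
$\frac{1}{W + L{\left(-34 \right)}} = \frac{1}{- \frac{1}{39686} + \left(42624 + 288 \left(-34\right)\right)} = \frac{1}{- \frac{1}{39686} + \left(42624 - 9792\right)} = \frac{1}{- \frac{1}{39686} + 32832} = \frac{1}{\frac{1302970751}{39686}} = \frac{39686}{1302970751}$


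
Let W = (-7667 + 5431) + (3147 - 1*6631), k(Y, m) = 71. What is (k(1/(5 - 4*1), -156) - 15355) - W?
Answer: -9564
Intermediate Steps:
W = -5720 (W = -2236 + (3147 - 6631) = -2236 - 3484 = -5720)
(k(1/(5 - 4*1), -156) - 15355) - W = (71 - 15355) - 1*(-5720) = -15284 + 5720 = -9564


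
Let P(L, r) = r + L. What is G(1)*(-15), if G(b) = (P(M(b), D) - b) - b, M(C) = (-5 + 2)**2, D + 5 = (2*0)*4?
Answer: -30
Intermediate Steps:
D = -5 (D = -5 + (2*0)*4 = -5 + 0*4 = -5 + 0 = -5)
M(C) = 9 (M(C) = (-3)**2 = 9)
P(L, r) = L + r
G(b) = 4 - 2*b (G(b) = ((9 - 5) - b) - b = (4 - b) - b = 4 - 2*b)
G(1)*(-15) = (4 - 2*1)*(-15) = (4 - 2)*(-15) = 2*(-15) = -30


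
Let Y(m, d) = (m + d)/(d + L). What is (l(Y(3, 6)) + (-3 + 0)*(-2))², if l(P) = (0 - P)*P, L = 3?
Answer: 25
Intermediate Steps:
Y(m, d) = (d + m)/(3 + d) (Y(m, d) = (m + d)/(d + 3) = (d + m)/(3 + d))
l(P) = -P² (l(P) = (-P)*P = -P²)
(l(Y(3, 6)) + (-3 + 0)*(-2))² = (-((6 + 3)/(3 + 6))² + (-3 + 0)*(-2))² = (-(9/9)² - 3*(-2))² = (-((⅑)*9)² + 6)² = (-1*1² + 6)² = (-1*1 + 6)² = (-1 + 6)² = 5² = 25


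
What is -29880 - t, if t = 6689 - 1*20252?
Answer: -16317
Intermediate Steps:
t = -13563 (t = 6689 - 20252 = -13563)
-29880 - t = -29880 - 1*(-13563) = -29880 + 13563 = -16317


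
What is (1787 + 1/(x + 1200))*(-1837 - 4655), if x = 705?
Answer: -7366766704/635 ≈ -1.1601e+7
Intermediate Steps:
(1787 + 1/(x + 1200))*(-1837 - 4655) = (1787 + 1/(705 + 1200))*(-1837 - 4655) = (1787 + 1/1905)*(-6492) = (3404236/1905)*(-6492) = -7366766704/635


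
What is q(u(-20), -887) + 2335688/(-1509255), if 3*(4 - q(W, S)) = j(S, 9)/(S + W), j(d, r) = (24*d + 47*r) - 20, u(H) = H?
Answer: -7149822101/1368894285 ≈ -5.2231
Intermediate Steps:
j(d, r) = -20 + 24*d + 47*r
q(W, S) = 4 - (403 + 24*S)/(3*(S + W)) (q(W, S) = 4 - (-20 + 24*S + 47*9)/(3*(S + W)) = 4 - (-20 + 24*S + 423)/(3*(S + W)) = 4 - (403 + 24*S)/(3*(S + W)))
q(u(-20), -887) + 2335688/(-1509255) = (-403/3 - 4*(-887) + 4*(-20))/(-887 - 20) + 2335688/(-1509255) = (-403/3 + 3548 - 80)/(-907) + 2335688*(-1/1509255) = -1/907*10001/3 - 2335688/1509255 = -10001/2721 - 2335688/1509255 = -7149822101/1368894285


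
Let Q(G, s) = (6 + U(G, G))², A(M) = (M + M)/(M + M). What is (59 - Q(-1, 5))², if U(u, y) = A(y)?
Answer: 100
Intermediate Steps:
A(M) = 1 (A(M) = (2*M)/((2*M)) = (2*M)*(1/(2*M)) = 1)
U(u, y) = 1
Q(G, s) = 49 (Q(G, s) = (6 + 1)² = 7² = 49)
(59 - Q(-1, 5))² = (59 - 1*49)² = (59 - 49)² = 10² = 100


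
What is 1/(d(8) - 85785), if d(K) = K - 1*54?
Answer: -1/85831 ≈ -1.1651e-5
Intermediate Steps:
d(K) = -54 + K (d(K) = K - 54 = -54 + K)
1/(d(8) - 85785) = 1/((-54 + 8) - 85785) = 1/(-46 - 85785) = 1/(-85831) = -1/85831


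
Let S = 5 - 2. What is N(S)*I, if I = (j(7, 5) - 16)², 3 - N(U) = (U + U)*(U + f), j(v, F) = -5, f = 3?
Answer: -14553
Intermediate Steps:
S = 3
N(U) = 3 - 2*U*(3 + U) (N(U) = 3 - (U + U)*(U + 3) = 3 - 2*U*(3 + U))
I = 441 (I = (-5 - 16)² = (-21)² = 441)
N(S)*I = (3 - 6*3 - 2*3²)*441 = (3 - 18 - 2*9)*441 = (3 - 18 - 18)*441 = -33*441 = -14553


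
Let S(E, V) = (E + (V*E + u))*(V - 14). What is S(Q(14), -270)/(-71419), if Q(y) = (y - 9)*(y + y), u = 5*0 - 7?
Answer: -10697428/71419 ≈ -149.78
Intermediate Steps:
u = -7 (u = 0 - 7 = -7)
Q(y) = 2*y*(-9 + y) (Q(y) = (-9 + y)*(2*y) = 2*y*(-9 + y))
S(E, V) = (-14 + V)*(-7 + E + E*V) (S(E, V) = (E + (V*E - 7))*(V - 14) = (E + (E*V - 7))*(-14 + V) = (E + (-7 + E*V))*(-14 + V) = (-7 + E + E*V)*(-14 + V) = (-14 + V)*(-7 + E + E*V))
S(Q(14), -270)/(-71419) = (98 - 28*14*(-9 + 14) - 7*(-270) + (2*14*(-9 + 14))*(-270)**2 - 13*2*14*(-9 + 14)*(-270))/(-71419) = (98 - 28*14*5 + 1890 + (2*14*5)*72900 - 13*2*14*5*(-270))*(-1/71419) = (98 - 14*140 + 1890 + 140*72900 - 13*140*(-270))*(-1/71419) = (98 - 1960 + 1890 + 10206000 + 491400)*(-1/71419) = 10697428*(-1/71419) = -10697428/71419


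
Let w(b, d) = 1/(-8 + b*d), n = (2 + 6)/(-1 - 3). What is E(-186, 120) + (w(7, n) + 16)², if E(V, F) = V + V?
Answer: -56847/484 ≈ -117.45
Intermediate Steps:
n = -2 (n = 8/(-4) = 8*(-¼) = -2)
E(V, F) = 2*V
E(-186, 120) + (w(7, n) + 16)² = 2*(-186) + (1/(-8 + 7*(-2)) + 16)² = -372 + (1/(-8 - 14) + 16)² = -372 + (1/(-22) + 16)² = -372 + (-1/22 + 16)² = -372 + (351/22)² = -372 + 123201/484 = -56847/484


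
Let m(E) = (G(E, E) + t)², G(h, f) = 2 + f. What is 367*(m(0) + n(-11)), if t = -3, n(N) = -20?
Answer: -6973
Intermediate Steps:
m(E) = (-1 + E)² (m(E) = ((2 + E) - 3)² = (-1 + E)²)
367*(m(0) + n(-11)) = 367*((-1 + 0)² - 20) = 367*((-1)² - 20) = 367*(1 - 20) = 367*(-19) = -6973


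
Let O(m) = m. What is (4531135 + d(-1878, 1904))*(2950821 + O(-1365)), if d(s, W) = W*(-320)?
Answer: 11567338760880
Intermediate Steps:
d(s, W) = -320*W
(4531135 + d(-1878, 1904))*(2950821 + O(-1365)) = (4531135 - 320*1904)*(2950821 - 1365) = (4531135 - 609280)*2949456 = 3921855*2949456 = 11567338760880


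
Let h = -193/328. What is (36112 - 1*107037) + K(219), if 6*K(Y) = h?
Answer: -139580593/1968 ≈ -70925.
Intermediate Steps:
h = -193/328 (h = -193*1/328 = -193/328 ≈ -0.58841)
K(Y) = -193/1968 (K(Y) = (1/6)*(-193/328) = -193/1968)
(36112 - 1*107037) + K(219) = (36112 - 1*107037) - 193/1968 = (36112 - 107037) - 193/1968 = -70925 - 193/1968 = -139580593/1968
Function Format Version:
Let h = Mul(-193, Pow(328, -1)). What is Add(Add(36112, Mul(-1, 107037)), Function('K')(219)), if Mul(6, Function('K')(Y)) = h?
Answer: Rational(-139580593, 1968) ≈ -70925.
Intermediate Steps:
h = Rational(-193, 328) (h = Mul(-193, Rational(1, 328)) = Rational(-193, 328) ≈ -0.58841)
Function('K')(Y) = Rational(-193, 1968) (Function('K')(Y) = Mul(Rational(1, 6), Rational(-193, 328)) = Rational(-193, 1968))
Add(Add(36112, Mul(-1, 107037)), Function('K')(219)) = Add(Add(36112, Mul(-1, 107037)), Rational(-193, 1968)) = Add(Add(36112, -107037), Rational(-193, 1968)) = Add(-70925, Rational(-193, 1968)) = Rational(-139580593, 1968)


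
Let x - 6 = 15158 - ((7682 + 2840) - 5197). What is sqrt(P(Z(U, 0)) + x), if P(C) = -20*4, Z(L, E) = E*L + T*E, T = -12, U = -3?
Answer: sqrt(9759) ≈ 98.788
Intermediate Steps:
Z(L, E) = -12*E + E*L (Z(L, E) = E*L - 12*E = -12*E + E*L)
P(C) = -80
x = 9839 (x = 6 + (15158 - ((7682 + 2840) - 5197)) = 6 + (15158 - (10522 - 5197)) = 6 + (15158 - 1*5325) = 6 + (15158 - 5325) = 6 + 9833 = 9839)
sqrt(P(Z(U, 0)) + x) = sqrt(-80 + 9839) = sqrt(9759)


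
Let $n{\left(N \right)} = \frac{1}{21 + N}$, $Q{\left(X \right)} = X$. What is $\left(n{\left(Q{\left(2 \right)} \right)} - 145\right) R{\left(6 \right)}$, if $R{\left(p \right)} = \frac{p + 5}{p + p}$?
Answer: $- \frac{18337}{138} \approx -132.88$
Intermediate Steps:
$R{\left(p \right)} = \frac{5 + p}{2 p}$
$\left(n{\left(Q{\left(2 \right)} \right)} - 145\right) R{\left(6 \right)} = \left(\frac{1}{21 + 2} - 145\right) \frac{5 + 6}{2 \cdot 6} = \left(\frac{1}{23} - 145\right) \frac{1}{2} \cdot \frac{1}{6} \cdot 11 = \left(\frac{1}{23} - 145\right) \frac{11}{12} = \left(- \frac{3334}{23}\right) \frac{11}{12} = - \frac{18337}{138}$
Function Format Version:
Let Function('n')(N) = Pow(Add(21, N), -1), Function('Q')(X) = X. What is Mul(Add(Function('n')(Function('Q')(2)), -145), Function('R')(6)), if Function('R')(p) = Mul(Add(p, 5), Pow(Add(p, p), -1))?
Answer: Rational(-18337, 138) ≈ -132.88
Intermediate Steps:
Function('R')(p) = Mul(Rational(1, 2), Pow(p, -1), Add(5, p)) (Function('R')(p) = Mul(Add(5, p), Pow(Mul(2, p), -1)) = Mul(Add(5, p), Mul(Rational(1, 2), Pow(p, -1))) = Mul(Rational(1, 2), Pow(p, -1), Add(5, p)))
Mul(Add(Function('n')(Function('Q')(2)), -145), Function('R')(6)) = Mul(Add(Pow(Add(21, 2), -1), -145), Mul(Rational(1, 2), Pow(6, -1), Add(5, 6))) = Mul(Add(Pow(23, -1), -145), Mul(Rational(1, 2), Rational(1, 6), 11)) = Mul(Add(Rational(1, 23), -145), Rational(11, 12)) = Mul(Rational(-3334, 23), Rational(11, 12)) = Rational(-18337, 138)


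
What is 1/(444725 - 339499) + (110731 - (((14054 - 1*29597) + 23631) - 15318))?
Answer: 12412564187/105226 ≈ 1.1796e+5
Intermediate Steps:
1/(444725 - 339499) + (110731 - (((14054 - 1*29597) + 23631) - 15318)) = 1/105226 + (110731 - (((14054 - 29597) + 23631) - 15318)) = 1/105226 + (110731 - ((-15543 + 23631) - 15318)) = 1/105226 + (110731 - (8088 - 15318)) = 1/105226 + (110731 - 1*(-7230)) = 1/105226 + (110731 + 7230) = 1/105226 + 117961 = 12412564187/105226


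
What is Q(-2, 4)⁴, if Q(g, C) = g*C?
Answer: 4096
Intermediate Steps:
Q(g, C) = C*g
Q(-2, 4)⁴ = (4*(-2))⁴ = (-8)⁴ = 4096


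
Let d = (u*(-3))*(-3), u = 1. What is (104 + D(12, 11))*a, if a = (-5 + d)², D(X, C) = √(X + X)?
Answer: 1664 + 32*√6 ≈ 1742.4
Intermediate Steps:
d = 9 (d = (1*(-3))*(-3) = -3*(-3) = 9)
D(X, C) = √2*√X (D(X, C) = √(2*X) = √2*√X)
a = 16 (a = (-5 + 9)² = 4² = 16)
(104 + D(12, 11))*a = (104 + √2*√12)*16 = (104 + √2*(2*√3))*16 = (104 + 2*√6)*16 = 1664 + 32*√6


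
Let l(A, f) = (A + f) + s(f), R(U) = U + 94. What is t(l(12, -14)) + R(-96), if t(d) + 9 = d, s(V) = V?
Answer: -27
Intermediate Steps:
R(U) = 94 + U
l(A, f) = A + 2*f (l(A, f) = (A + f) + f = A + 2*f)
t(d) = -9 + d
t(l(12, -14)) + R(-96) = (-9 + (12 + 2*(-14))) + (94 - 96) = (-9 + (12 - 28)) - 2 = (-9 - 16) - 2 = -25 - 2 = -27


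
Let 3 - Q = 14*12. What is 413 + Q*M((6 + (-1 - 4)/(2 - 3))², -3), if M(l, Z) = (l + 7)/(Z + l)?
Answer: 13807/59 ≈ 234.02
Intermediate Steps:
Q = -165 (Q = 3 - 14*12 = 3 - 1*168 = 3 - 168 = -165)
M(l, Z) = (7 + l)/(Z + l)
413 + Q*M((6 + (-1 - 4)/(2 - 3))², -3) = 413 - 165*(7 + (6 + (-1 - 4)/(2 - 3))²)/(-3 + (6 + (-1 - 4)/(2 - 3))²) = 413 - 165*(7 + (6 - 5/(-1))²)/(-3 + (6 - 5/(-1))²) = 413 - 165*(7 + (6 - 5*(-1))²)/(-3 + (6 - 5*(-1))²) = 413 - 165*(7 + (6 + 5)²)/(-3 + (6 + 5)²) = 413 - 165*(7 + 11²)/(-3 + 11²) = 413 - 165*(7 + 121)/(-3 + 121) = 413 - 165*128/118 = 413 - 165*64/59 = 413 - 10560/59 = 13807/59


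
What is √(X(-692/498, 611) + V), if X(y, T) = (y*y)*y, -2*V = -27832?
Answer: 2*√13371128896413/62001 ≈ 117.95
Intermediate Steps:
V = 13916 (V = -½*(-27832) = 13916)
X(y, T) = y³ (X(y, T) = y²*y = y³)
√(X(-692/498, 611) + V) = √((-692/498)³ + 13916) = √((-692*1/498)³ + 13916) = √((-346/249)³ + 13916) = √(-41421736/15438249 + 13916) = √(214797251348/15438249) = 2*√13371128896413/62001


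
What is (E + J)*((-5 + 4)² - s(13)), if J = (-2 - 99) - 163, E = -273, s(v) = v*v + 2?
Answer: 91290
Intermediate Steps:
s(v) = 2 + v² (s(v) = v² + 2 = 2 + v²)
J = -264 (J = -101 - 163 = -264)
(E + J)*((-5 + 4)² - s(13)) = (-273 - 264)*((-5 + 4)² - (2 + 13²)) = -537*((-1)² - (2 + 169)) = -537*(1 - 1*171) = -537*(1 - 171) = -537*(-170) = 91290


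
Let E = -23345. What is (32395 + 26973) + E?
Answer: 36023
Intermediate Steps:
(32395 + 26973) + E = (32395 + 26973) - 23345 = 59368 - 23345 = 36023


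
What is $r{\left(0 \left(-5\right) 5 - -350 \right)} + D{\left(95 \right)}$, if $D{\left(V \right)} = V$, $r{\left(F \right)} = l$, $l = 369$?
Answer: $464$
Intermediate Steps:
$r{\left(F \right)} = 369$
$r{\left(0 \left(-5\right) 5 - -350 \right)} + D{\left(95 \right)} = 369 + 95 = 464$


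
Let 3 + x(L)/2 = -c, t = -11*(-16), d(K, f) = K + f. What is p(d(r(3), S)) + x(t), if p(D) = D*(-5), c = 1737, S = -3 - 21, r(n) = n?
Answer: -3375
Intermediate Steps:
S = -24
t = 176
p(D) = -5*D
x(L) = -3480 (x(L) = -6 + 2*(-1*1737) = -6 + 2*(-1737) = -6 - 3474 = -3480)
p(d(r(3), S)) + x(t) = -5*(3 - 24) - 3480 = -5*(-21) - 3480 = 105 - 3480 = -3375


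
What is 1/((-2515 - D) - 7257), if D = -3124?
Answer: -1/6648 ≈ -0.00015042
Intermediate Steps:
1/((-2515 - D) - 7257) = 1/((-2515 - 1*(-3124)) - 7257) = 1/((-2515 + 3124) - 7257) = 1/(609 - 7257) = 1/(-6648) = -1/6648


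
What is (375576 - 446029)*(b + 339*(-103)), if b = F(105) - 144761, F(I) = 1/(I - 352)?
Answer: 3126737041551/247 ≈ 1.2659e+10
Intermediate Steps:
F(I) = 1/(-352 + I)
b = -35755968/247 (b = 1/(-352 + 105) - 144761 = 1/(-247) - 144761 = -1/247 - 144761 = -35755968/247 ≈ -1.4476e+5)
(375576 - 446029)*(b + 339*(-103)) = (375576 - 446029)*(-35755968/247 + 339*(-103)) = -70453*(-35755968/247 - 34917) = -70453*(-44380467/247) = 3126737041551/247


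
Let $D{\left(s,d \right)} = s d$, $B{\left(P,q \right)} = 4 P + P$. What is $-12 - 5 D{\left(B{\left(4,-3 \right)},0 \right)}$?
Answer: $-12$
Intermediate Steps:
$B{\left(P,q \right)} = 5 P$
$D{\left(s,d \right)} = d s$
$-12 - 5 D{\left(B{\left(4,-3 \right)},0 \right)} = -12 - 5 \cdot 0 \cdot 5 \cdot 4 = -12 - 5 \cdot 0 \cdot 20 = -12 - 0 = -12 + 0 = -12$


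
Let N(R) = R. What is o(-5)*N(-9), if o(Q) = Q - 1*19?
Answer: 216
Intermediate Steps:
o(Q) = -19 + Q (o(Q) = Q - 19 = -19 + Q)
o(-5)*N(-9) = (-19 - 5)*(-9) = -24*(-9) = 216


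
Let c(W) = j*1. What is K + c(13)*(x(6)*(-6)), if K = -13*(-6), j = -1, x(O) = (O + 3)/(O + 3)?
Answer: 84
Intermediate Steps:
x(O) = 1 (x(O) = (3 + O)/(3 + O) = 1)
K = 78
c(W) = -1 (c(W) = -1*1 = -1)
K + c(13)*(x(6)*(-6)) = 78 - (-6) = 78 - 1*(-6) = 78 + 6 = 84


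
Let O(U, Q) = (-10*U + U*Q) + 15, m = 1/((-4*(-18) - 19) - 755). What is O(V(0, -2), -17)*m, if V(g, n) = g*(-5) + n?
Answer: -23/234 ≈ -0.098291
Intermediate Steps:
V(g, n) = n - 5*g (V(g, n) = -5*g + n = n - 5*g)
m = -1/702 (m = 1/((72 - 19) - 755) = 1/(53 - 755) = 1/(-702) = -1/702 ≈ -0.0014245)
O(U, Q) = 15 - 10*U + Q*U (O(U, Q) = (-10*U + Q*U) + 15 = 15 - 10*U + Q*U)
O(V(0, -2), -17)*m = (15 - 10*(-2 - 5*0) - 17*(-2 - 5*0))*(-1/702) = (15 - 10*(-2 + 0) - 17*(-2 + 0))*(-1/702) = (15 - 10*(-2) - 17*(-2))*(-1/702) = (15 + 20 + 34)*(-1/702) = 69*(-1/702) = -23/234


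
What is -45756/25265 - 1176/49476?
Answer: -880774/480035 ≈ -1.8348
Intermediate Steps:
-45756/25265 - 1176/49476 = -45756*1/25265 - 1176*1/49476 = -1476/815 - 14/589 = -880774/480035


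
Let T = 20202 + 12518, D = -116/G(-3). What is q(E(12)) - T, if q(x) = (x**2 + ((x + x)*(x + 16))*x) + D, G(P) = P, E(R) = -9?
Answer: -94399/3 ≈ -31466.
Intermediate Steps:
D = 116/3 (D = -116/(-3) = -116*(-1/3) = 116/3 ≈ 38.667)
T = 32720
q(x) = 116/3 + x**2 + 2*x**2*(16 + x) (q(x) = (x**2 + ((x + x)*(x + 16))*x) + 116/3 = (x**2 + ((2*x)*(16 + x))*x) + 116/3 = (x**2 + (2*x*(16 + x))*x) + 116/3 = (x**2 + 2*x**2*(16 + x)) + 116/3 = 116/3 + x**2 + 2*x**2*(16 + x))
q(E(12)) - T = (116/3 + 2*(-9)**3 + 33*(-9)**2) - 1*32720 = (116/3 + 2*(-729) + 33*81) - 32720 = (116/3 - 1458 + 2673) - 32720 = 3761/3 - 32720 = -94399/3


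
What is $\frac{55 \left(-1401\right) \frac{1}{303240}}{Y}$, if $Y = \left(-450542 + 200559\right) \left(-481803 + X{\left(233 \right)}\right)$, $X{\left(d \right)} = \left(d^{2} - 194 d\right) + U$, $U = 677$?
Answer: $- \frac{5137}{2385522879412792} \approx -2.1534 \cdot 10^{-12}$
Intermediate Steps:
$X{\left(d \right)} = 677 + d^{2} - 194 d$ ($X{\left(d \right)} = \left(d^{2} - 194 d\right) + 677 = 677 + d^{2} - 194 d$)
$Y = 118001725337$ ($Y = \left(-450542 + 200559\right) \left(-481803 + \left(677 + 233^{2} - 45202\right)\right) = - 249983 \left(-481803 + \left(677 + 54289 - 45202\right)\right) = - 249983 \left(-481803 + 9764\right) = \left(-249983\right) \left(-472039\right) = 118001725337$)
$\frac{55 \left(-1401\right) \frac{1}{303240}}{Y} = \frac{55 \left(-1401\right) \frac{1}{303240}}{118001725337} = \left(-77055\right) \frac{1}{303240} \cdot \frac{1}{118001725337} = \left(- \frac{5137}{20216}\right) \frac{1}{118001725337} = - \frac{5137}{2385522879412792}$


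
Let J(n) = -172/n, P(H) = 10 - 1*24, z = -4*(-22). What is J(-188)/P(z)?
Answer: -43/658 ≈ -0.065350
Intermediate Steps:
z = 88
P(H) = -14 (P(H) = 10 - 24 = -14)
J(-188)/P(z) = -172/(-188)/(-14) = -172*(-1/188)*(-1/14) = (43/47)*(-1/14) = -43/658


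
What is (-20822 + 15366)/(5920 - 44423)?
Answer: 5456/38503 ≈ 0.14170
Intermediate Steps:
(-20822 + 15366)/(5920 - 44423) = -5456/(-38503) = -5456*(-1/38503) = 5456/38503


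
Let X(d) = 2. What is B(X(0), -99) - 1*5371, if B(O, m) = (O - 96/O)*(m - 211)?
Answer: 8889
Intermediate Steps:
B(O, m) = (-211 + m)*(O - 96/O) (B(O, m) = (O - 96/O)*(-211 + m) = (-211 + m)*(O - 96/O))
B(X(0), -99) - 1*5371 = (20256 - 96*(-99) + 2²*(-211 - 99))/2 - 1*5371 = (20256 + 9504 + 4*(-310))/2 - 5371 = (20256 + 9504 - 1240)/2 - 5371 = (½)*28520 - 5371 = 14260 - 5371 = 8889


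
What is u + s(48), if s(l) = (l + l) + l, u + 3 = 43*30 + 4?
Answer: 1435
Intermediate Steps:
u = 1291 (u = -3 + (43*30 + 4) = -3 + (1290 + 4) = -3 + 1294 = 1291)
s(l) = 3*l (s(l) = 2*l + l = 3*l)
u + s(48) = 1291 + 3*48 = 1291 + 144 = 1435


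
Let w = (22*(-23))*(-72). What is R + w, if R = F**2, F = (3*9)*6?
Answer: 62676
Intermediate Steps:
w = 36432 (w = -506*(-72) = 36432)
F = 162 (F = 27*6 = 162)
R = 26244 (R = 162**2 = 26244)
R + w = 26244 + 36432 = 62676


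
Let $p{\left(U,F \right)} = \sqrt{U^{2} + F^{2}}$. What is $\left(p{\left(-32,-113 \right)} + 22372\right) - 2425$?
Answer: $19947 + \sqrt{13793} \approx 20064.0$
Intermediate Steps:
$p{\left(U,F \right)} = \sqrt{F^{2} + U^{2}}$
$\left(p{\left(-32,-113 \right)} + 22372\right) - 2425 = \left(\sqrt{\left(-113\right)^{2} + \left(-32\right)^{2}} + 22372\right) - 2425 = \left(\sqrt{12769 + 1024} + 22372\right) - 2425 = \left(\sqrt{13793} + 22372\right) - 2425 = \left(22372 + \sqrt{13793}\right) - 2425 = 19947 + \sqrt{13793}$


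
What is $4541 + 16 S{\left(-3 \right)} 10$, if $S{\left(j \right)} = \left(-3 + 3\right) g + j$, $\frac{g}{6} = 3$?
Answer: $4061$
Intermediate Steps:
$g = 18$ ($g = 6 \cdot 3 = 18$)
$S{\left(j \right)} = j$ ($S{\left(j \right)} = \left(-3 + 3\right) 18 + j = 0 \cdot 18 + j = 0 + j = j$)
$4541 + 16 S{\left(-3 \right)} 10 = 4541 + 16 \left(-3\right) 10 = 4541 - 480 = 4061$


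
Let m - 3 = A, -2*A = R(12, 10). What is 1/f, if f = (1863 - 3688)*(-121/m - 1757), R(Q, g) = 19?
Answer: 13/41243175 ≈ 3.1520e-7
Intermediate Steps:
A = -19/2 (A = -½*19 = -19/2 ≈ -9.5000)
m = -13/2 (m = 3 - 19/2 = -13/2 ≈ -6.5000)
f = 41243175/13 (f = (1863 - 3688)*(-121/(-13/2) - 1757) = -1825*(-121*(-2/13) - 1757) = -1825*(242/13 - 1757) = -1825*(-22599/13) = 41243175/13 ≈ 3.1726e+6)
1/f = 1/(41243175/13) = 13/41243175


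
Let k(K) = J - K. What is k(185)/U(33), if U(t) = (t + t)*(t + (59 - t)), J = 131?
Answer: -9/649 ≈ -0.013867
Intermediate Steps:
k(K) = 131 - K
U(t) = 118*t (U(t) = (2*t)*59 = 118*t)
k(185)/U(33) = (131 - 1*185)/((118*33)) = (131 - 185)/3894 = -54*1/3894 = -9/649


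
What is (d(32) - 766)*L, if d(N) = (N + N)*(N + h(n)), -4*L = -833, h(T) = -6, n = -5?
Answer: 374017/2 ≈ 1.8701e+5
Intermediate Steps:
L = 833/4 (L = -¼*(-833) = 833/4 ≈ 208.25)
d(N) = 2*N*(-6 + N) (d(N) = (N + N)*(N - 6) = (2*N)*(-6 + N) = 2*N*(-6 + N))
(d(32) - 766)*L = (2*32*(-6 + 32) - 766)*(833/4) = (2*32*26 - 766)*(833/4) = (1664 - 766)*(833/4) = 898*(833/4) = 374017/2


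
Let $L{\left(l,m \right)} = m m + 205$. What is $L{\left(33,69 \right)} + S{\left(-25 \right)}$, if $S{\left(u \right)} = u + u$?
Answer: $4916$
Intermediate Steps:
$S{\left(u \right)} = 2 u$
$L{\left(l,m \right)} = 205 + m^{2}$ ($L{\left(l,m \right)} = m^{2} + 205 = 205 + m^{2}$)
$L{\left(33,69 \right)} + S{\left(-25 \right)} = \left(205 + 69^{2}\right) + 2 \left(-25\right) = \left(205 + 4761\right) - 50 = 4966 - 50 = 4916$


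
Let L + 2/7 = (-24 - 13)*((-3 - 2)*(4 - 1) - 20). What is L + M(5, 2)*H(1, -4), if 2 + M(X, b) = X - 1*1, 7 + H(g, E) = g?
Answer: 8979/7 ≈ 1282.7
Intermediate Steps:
H(g, E) = -7 + g
M(X, b) = -3 + X (M(X, b) = -2 + (X - 1*1) = -2 + (X - 1) = -2 + (-1 + X) = -3 + X)
L = 9063/7 (L = -2/7 + (-24 - 13)*((-3 - 2)*(4 - 1) - 20) = -2/7 - 37*(-5*3 - 20) = -2/7 - 37*(-15 - 20) = -2/7 - 37*(-35) = -2/7 + 1295 = 9063/7 ≈ 1294.7)
L + M(5, 2)*H(1, -4) = 9063/7 + (-3 + 5)*(-7 + 1) = 9063/7 + 2*(-6) = 9063/7 - 12 = 8979/7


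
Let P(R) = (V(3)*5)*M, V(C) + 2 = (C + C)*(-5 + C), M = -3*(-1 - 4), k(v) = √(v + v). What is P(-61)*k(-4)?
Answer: -2100*I*√2 ≈ -2969.8*I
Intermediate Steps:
k(v) = √2*√v (k(v) = √(2*v) = √2*√v)
M = 15 (M = -3*(-5) = 15)
V(C) = -2 + 2*C*(-5 + C) (V(C) = -2 + (C + C)*(-5 + C) = -2 + (2*C)*(-5 + C) = -2 + 2*C*(-5 + C))
P(R) = -1050 (P(R) = ((-2 - 10*3 + 2*3²)*5)*15 = ((-2 - 30 + 2*9)*5)*15 = ((-2 - 30 + 18)*5)*15 = -14*5*15 = -70*15 = -1050)
P(-61)*k(-4) = -1050*√2*√(-4) = -1050*√2*2*I = -2100*I*√2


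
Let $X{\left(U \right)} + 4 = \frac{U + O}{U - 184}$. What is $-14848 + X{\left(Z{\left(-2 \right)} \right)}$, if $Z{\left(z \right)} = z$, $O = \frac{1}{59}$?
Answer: $- \frac{54328577}{3658} \approx -14852.0$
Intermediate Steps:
$O = \frac{1}{59} \approx 0.016949$
$X{\left(U \right)} = -4 + \frac{\frac{1}{59} + U}{-184 + U}$ ($X{\left(U \right)} = -4 + \frac{U + \frac{1}{59}}{U - 184} = -4 + \frac{\frac{1}{59} + U}{-184 + U}$)
$-14848 + X{\left(Z{\left(-2 \right)} \right)} = -14848 + \frac{3 \left(14475 - -118\right)}{59 \left(-184 - 2\right)} = -14848 + \frac{3 \left(14475 + 118\right)}{59 \left(-186\right)} = -14848 + \frac{3}{59} \left(- \frac{1}{186}\right) 14593 = -14848 - \frac{14593}{3658} = - \frac{54328577}{3658}$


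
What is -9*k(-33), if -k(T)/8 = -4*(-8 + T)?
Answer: 11808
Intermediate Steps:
k(T) = -256 + 32*T (k(T) = -(-32)*(-8 + T) = -8*(32 - 4*T) = -256 + 32*T)
-9*k(-33) = -9*(-256 + 32*(-33)) = -9*(-256 - 1056) = -9*(-1312) = 11808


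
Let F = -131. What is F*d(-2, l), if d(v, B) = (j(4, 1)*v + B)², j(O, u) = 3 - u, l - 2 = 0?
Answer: -524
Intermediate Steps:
l = 2 (l = 2 + 0 = 2)
d(v, B) = (B + 2*v)² (d(v, B) = ((3 - 1*1)*v + B)² = ((3 - 1)*v + B)² = (2*v + B)² = (B + 2*v)²)
F*d(-2, l) = -131*(2 + 2*(-2))² = -131*(2 - 4)² = -131*(-2)² = -131*4 = -524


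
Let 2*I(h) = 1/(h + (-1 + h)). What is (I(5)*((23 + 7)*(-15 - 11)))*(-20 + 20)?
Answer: 0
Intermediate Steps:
I(h) = 1/(2*(-1 + 2*h)) (I(h) = 1/(2*(h + (-1 + h))) = 1/(2*(-1 + 2*h)))
(I(5)*((23 + 7)*(-15 - 11)))*(-20 + 20) = ((1/(2*(-1 + 2*5)))*((23 + 7)*(-15 - 11)))*(-20 + 20) = ((1/(2*(-1 + 10)))*(30*(-26)))*0 = (((½)/9)*(-780))*0 = (((½)*(⅑))*(-780))*0 = ((1/18)*(-780))*0 = -130/3*0 = 0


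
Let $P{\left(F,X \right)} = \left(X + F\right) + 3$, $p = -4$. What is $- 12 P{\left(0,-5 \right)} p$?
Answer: $-96$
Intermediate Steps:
$P{\left(F,X \right)} = 3 + F + X$ ($P{\left(F,X \right)} = \left(F + X\right) + 3 = 3 + F + X$)
$- 12 P{\left(0,-5 \right)} p = - 12 \left(3 + 0 - 5\right) \left(-4\right) = \left(-12\right) \left(-2\right) \left(-4\right) = 24 \left(-4\right) = -96$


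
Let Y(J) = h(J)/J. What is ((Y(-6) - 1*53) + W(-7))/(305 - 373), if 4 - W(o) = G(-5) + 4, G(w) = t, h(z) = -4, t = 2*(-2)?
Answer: 145/204 ≈ 0.71078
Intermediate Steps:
t = -4
G(w) = -4
W(o) = 4 (W(o) = 4 - (-4 + 4) = 4 - 1*0 = 4 + 0 = 4)
Y(J) = -4/J
((Y(-6) - 1*53) + W(-7))/(305 - 373) = ((-4/(-6) - 1*53) + 4)/(305 - 373) = ((-4*(-⅙) - 53) + 4)/(-68) = ((⅔ - 53) + 4)*(-1/68) = (-157/3 + 4)*(-1/68) = -145/3*(-1/68) = 145/204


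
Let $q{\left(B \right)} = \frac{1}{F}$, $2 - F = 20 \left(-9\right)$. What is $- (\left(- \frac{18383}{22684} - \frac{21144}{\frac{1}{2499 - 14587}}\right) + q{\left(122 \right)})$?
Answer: $- \frac{527597380982457}{2064244} \approx -2.5559 \cdot 10^{8}$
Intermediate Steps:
$F = 182$ ($F = 2 - 20 \left(-9\right) = 2 - -180 = 2 + 180 = 182$)
$q{\left(B \right)} = \frac{1}{182}$
$- (\left(- \frac{18383}{22684} - \frac{21144}{\frac{1}{2499 - 14587}}\right) + q{\left(122 \right)}) = - (\left(- \frac{18383}{22684} - \frac{21144}{\frac{1}{2499 - 14587}}\right) + \frac{1}{182}) = - (\left(\left(-18383\right) \frac{1}{22684} - \frac{21144}{\frac{1}{-12088}}\right) + \frac{1}{182}) = - (\left(- \frac{18383}{22684} - \frac{21144}{- \frac{1}{12088}}\right) + \frac{1}{182}) = - (\left(- \frac{18383}{22684} - -255588672\right) + \frac{1}{182}) = - (\left(- \frac{18383}{22684} + 255588672\right) + \frac{1}{182}) = - (\frac{5797773417265}{22684} + \frac{1}{182}) = \left(-1\right) \frac{527597380982457}{2064244} = - \frac{527597380982457}{2064244}$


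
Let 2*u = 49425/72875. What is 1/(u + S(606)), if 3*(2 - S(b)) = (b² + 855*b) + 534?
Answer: -5830/1721585363 ≈ -3.3864e-6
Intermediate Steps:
u = 1977/5830 (u = (49425/72875)/2 = (49425*(1/72875))/2 = (½)*(1977/2915) = 1977/5830 ≈ 0.33911)
S(b) = -176 - 285*b - b²/3 (S(b) = 2 - ((b² + 855*b) + 534)/3 = 2 - (534 + b² + 855*b)/3 = 2 + (-178 - 285*b - b²/3) = -176 - 285*b - b²/3)
1/(u + S(606)) = 1/(1977/5830 + (-176 - 285*606 - ⅓*606²)) = 1/(1977/5830 + (-176 - 172710 - ⅓*367236)) = 1/(1977/5830 + (-176 - 172710 - 122412)) = 1/(1977/5830 - 295298) = 1/(-1721585363/5830) = -5830/1721585363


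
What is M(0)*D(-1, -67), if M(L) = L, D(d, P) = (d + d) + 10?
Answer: 0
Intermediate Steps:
D(d, P) = 10 + 2*d (D(d, P) = 2*d + 10 = 10 + 2*d)
M(0)*D(-1, -67) = 0*(10 + 2*(-1)) = 0*(10 - 2) = 0*8 = 0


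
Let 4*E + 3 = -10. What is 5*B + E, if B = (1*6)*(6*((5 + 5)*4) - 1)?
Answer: 28667/4 ≈ 7166.8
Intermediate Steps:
E = -13/4 (E = -¾ + (¼)*(-10) = -¾ - 5/2 = -13/4 ≈ -3.2500)
B = 1434 (B = 6*(6*(10*4) - 1) = 6*(6*40 - 1) = 6*(240 - 1) = 6*239 = 1434)
5*B + E = 5*1434 - 13/4 = 7170 - 13/4 = 28667/4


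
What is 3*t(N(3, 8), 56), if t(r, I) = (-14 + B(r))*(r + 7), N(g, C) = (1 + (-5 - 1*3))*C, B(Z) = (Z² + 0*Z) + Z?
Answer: -450702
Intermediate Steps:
B(Z) = Z + Z² (B(Z) = (Z² + 0) + Z = Z² + Z = Z + Z²)
N(g, C) = -7*C (N(g, C) = (1 + (-5 - 3))*C = (1 - 8)*C = -7*C)
t(r, I) = (-14 + r*(1 + r))*(7 + r) (t(r, I) = (-14 + r*(1 + r))*(r + 7) = (-14 + r*(1 + r))*(7 + r))
3*t(N(3, 8), 56) = 3*(-98 + (-7*8)³ - (-49)*8 + 8*(-7*8)²) = 3*(-98 + (-56)³ - 7*(-56) + 8*(-56)²) = 3*(-98 - 175616 + 392 + 8*3136) = 3*(-98 - 175616 + 392 + 25088) = 3*(-150234) = -450702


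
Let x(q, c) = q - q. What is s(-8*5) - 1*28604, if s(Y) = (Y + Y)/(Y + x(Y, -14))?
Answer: -28602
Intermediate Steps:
x(q, c) = 0
s(Y) = 2 (s(Y) = (Y + Y)/(Y + 0) = (2*Y)/Y = 2)
s(-8*5) - 1*28604 = 2 - 1*28604 = 2 - 28604 = -28602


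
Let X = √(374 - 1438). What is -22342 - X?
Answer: -22342 - 2*I*√266 ≈ -22342.0 - 32.619*I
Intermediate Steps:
X = 2*I*√266 (X = √(-1064) = 2*I*√266 ≈ 32.619*I)
-22342 - X = -22342 - 2*I*√266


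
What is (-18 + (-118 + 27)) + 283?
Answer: 174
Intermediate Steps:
(-18 + (-118 + 27)) + 283 = (-18 - 91) + 283 = -109 + 283 = 174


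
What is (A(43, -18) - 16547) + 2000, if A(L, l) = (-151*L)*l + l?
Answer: 102309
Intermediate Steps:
A(L, l) = l - 151*L*l (A(L, l) = -151*L*l + l = l - 151*L*l)
(A(43, -18) - 16547) + 2000 = (-18*(1 - 151*43) - 16547) + 2000 = (-18*(1 - 6493) - 16547) + 2000 = (-18*(-6492) - 16547) + 2000 = (116856 - 16547) + 2000 = 100309 + 2000 = 102309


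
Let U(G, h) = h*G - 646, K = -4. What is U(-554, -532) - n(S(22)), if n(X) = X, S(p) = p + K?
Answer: 294064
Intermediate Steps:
U(G, h) = -646 + G*h (U(G, h) = G*h - 646 = -646 + G*h)
S(p) = -4 + p (S(p) = p - 4 = -4 + p)
U(-554, -532) - n(S(22)) = (-646 - 554*(-532)) - (-4 + 22) = (-646 + 294728) - 1*18 = 294082 - 18 = 294064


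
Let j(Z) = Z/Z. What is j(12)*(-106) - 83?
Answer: -189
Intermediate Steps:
j(Z) = 1
j(12)*(-106) - 83 = 1*(-106) - 83 = -106 - 83 = -189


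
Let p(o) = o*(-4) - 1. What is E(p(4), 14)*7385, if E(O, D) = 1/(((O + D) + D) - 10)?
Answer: 7385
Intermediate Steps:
p(o) = -1 - 4*o (p(o) = -4*o - 1 = -1 - 4*o)
E(O, D) = 1/(-10 + O + 2*D) (E(O, D) = 1/(((D + O) + D) - 10) = 1/((O + 2*D) - 10) = 1/(-10 + O + 2*D))
E(p(4), 14)*7385 = 7385/(-10 + (-1 - 4*4) + 2*14) = 7385/(-10 + (-1 - 16) + 28) = 7385/(-10 - 17 + 28) = 7385/1 = 1*7385 = 7385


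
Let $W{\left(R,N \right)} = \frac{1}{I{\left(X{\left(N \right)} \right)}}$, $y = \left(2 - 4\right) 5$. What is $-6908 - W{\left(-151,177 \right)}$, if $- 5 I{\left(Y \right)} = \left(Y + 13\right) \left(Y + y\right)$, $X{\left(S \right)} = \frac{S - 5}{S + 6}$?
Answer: $- \frac{29217954109}{4229558} \approx -6908.0$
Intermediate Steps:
$y = -10$ ($y = \left(-2\right) 5 = -10$)
$X{\left(S \right)} = \frac{-5 + S}{6 + S}$
$I{\left(Y \right)} = - \frac{\left(-10 + Y\right) \left(13 + Y\right)}{5}$ ($I{\left(Y \right)} = - \frac{\left(Y + 13\right) \left(Y - 10\right)}{5} = - \frac{\left(13 + Y\right) \left(-10 + Y\right)}{5} = - \frac{\left(-10 + Y\right) \left(13 + Y\right)}{5}$)
$W{\left(R,N \right)} = \frac{1}{26 - \frac{3 \left(-5 + N\right)}{5 \left(6 + N\right)} - \frac{\left(-5 + N\right)^{2}}{5 \left(6 + N\right)^{2}}}$ ($W{\left(R,N \right)} = \frac{1}{26 - \frac{3 \frac{-5 + N}{6 + N}}{5} - \frac{\left(\frac{-5 + N}{6 + N}\right)^{2}}{5}} = \frac{1}{26 - \frac{3 \left(-5 + N\right)}{5 \left(6 + N\right)} - \frac{\left(-5 + N\right)^{2} \frac{1}{\left(6 + N\right)^{2}}}{5}} = \frac{1}{26 - \frac{3 \left(-5 + N\right)}{5 \left(6 + N\right)} - \frac{\left(-5 + N\right)^{2}}{5 \left(6 + N\right)^{2}}}$)
$-6908 - W{\left(-151,177 \right)} = -6908 - \frac{5 \left(36 + 177^{2} + 12 \cdot 177\right)}{4745 + 126 \cdot 177^{2} + 1567 \cdot 177} = -6908 - \frac{5 \left(36 + 31329 + 2124\right)}{4745 + 126 \cdot 31329 + 277359} = -6908 - 5 \frac{1}{4745 + 3947454 + 277359} \cdot 33489 = -6908 - 5 \cdot \frac{1}{4229558} \cdot 33489 = -6908 - \frac{167445}{4229558} = - \frac{29217954109}{4229558}$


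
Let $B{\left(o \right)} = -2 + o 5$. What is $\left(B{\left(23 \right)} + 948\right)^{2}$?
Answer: $1125721$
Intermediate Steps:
$B{\left(o \right)} = -2 + 5 o$
$\left(B{\left(23 \right)} + 948\right)^{2} = \left(\left(-2 + 5 \cdot 23\right) + 948\right)^{2} = \left(\left(-2 + 115\right) + 948\right)^{2} = \left(113 + 948\right)^{2} = 1061^{2} = 1125721$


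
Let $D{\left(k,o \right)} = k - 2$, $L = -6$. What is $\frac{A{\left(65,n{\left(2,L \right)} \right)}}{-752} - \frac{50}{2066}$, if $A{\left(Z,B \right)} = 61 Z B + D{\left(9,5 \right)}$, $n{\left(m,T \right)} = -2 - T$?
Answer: $- \frac{16409411}{776816} \approx -21.124$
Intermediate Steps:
$D{\left(k,o \right)} = -2 + k$
$A{\left(Z,B \right)} = 7 + 61 B Z$ ($A{\left(Z,B \right)} = 61 Z B + \left(-2 + 9\right) = 61 B Z + 7 = 7 + 61 B Z$)
$\frac{A{\left(65,n{\left(2,L \right)} \right)}}{-752} - \frac{50}{2066} = \frac{7 + 61 \left(-2 - -6\right) 65}{-752} - \frac{50}{2066} = \left(7 + 61 \left(-2 + 6\right) 65\right) \left(- \frac{1}{752}\right) - \frac{25}{1033} = \left(7 + 61 \cdot 4 \cdot 65\right) \left(- \frac{1}{752}\right) - \frac{25}{1033} = \left(7 + 15860\right) \left(- \frac{1}{752}\right) - \frac{25}{1033} = 15867 \left(- \frac{1}{752}\right) - \frac{25}{1033} = - \frac{15867}{752} - \frac{25}{1033} = - \frac{16409411}{776816}$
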